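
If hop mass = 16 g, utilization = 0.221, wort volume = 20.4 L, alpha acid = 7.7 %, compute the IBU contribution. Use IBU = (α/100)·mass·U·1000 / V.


IBU = (7.7/100)·16·0.221·1000 / 20.4

13.3467 IBU


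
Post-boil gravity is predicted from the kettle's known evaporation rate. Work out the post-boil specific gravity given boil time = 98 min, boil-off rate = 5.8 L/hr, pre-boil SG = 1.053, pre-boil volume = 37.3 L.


V_post = V_pre − rate·(t/60);  SG_post = 1 + (SG_pre−1)·V_pre/V_post
V_post = 37.3 − 5.8·(98/60) = 27.8267
SG_post = 1 + (1.053 − 1)·37.3/27.8267

1.0710


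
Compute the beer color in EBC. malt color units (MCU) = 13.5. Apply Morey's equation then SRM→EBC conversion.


SRM = 1.4922·MCU^0.6859;  EBC = SRM·1.97
SRM = 1.4922·13.5^0.6859 = 8.8945
EBC = 8.8945·1.97

17.5222 EBC


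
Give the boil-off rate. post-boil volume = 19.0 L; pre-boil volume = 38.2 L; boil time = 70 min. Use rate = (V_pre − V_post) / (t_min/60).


rate = (38.2 − 19.0) / (70/60)

16.4571 L/hr


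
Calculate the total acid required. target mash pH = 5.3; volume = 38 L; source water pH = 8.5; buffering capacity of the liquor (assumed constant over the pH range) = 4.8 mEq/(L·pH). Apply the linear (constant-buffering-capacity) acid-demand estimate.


acid = buffering capacity · (pH_source − pH_target) · V
acid = 4.8 · (8.5 − 5.3) · 38

583.6800 mEq


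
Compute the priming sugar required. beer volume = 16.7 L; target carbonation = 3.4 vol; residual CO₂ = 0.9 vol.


sugar = (target − residual)·4.0·V
sugar = (3.4 − 0.9)·4.0·16.7

167.0000 g


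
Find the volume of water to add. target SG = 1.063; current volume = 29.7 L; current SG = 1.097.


V_water = V·((SG_curr − 1)/(SG_target − 1) − 1)
V_water = 29.7·((1.097 − 1)/(1.063 − 1) − 1)

16.0286 L


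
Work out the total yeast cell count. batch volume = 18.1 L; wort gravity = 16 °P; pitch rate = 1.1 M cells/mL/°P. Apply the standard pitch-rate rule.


cells (billions) = rate · V_L · °P
cells = 1.1 · 18.1 · 16

318.5600 billion cells


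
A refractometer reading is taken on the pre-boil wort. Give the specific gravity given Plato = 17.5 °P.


SG = 259/(259 − P)
SG = 259/(259 − 17.5)

1.0725


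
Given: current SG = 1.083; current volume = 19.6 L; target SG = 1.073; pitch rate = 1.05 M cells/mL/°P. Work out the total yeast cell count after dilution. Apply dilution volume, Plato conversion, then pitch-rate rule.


V_w = V·((SG_c−1)/(SG_t−1)−1);  °P = 259 − 259/SG_t;  cells = rate·(V+V_w)·°P
V_w = 19.6·((1.083−1)/(1.073−1)−1) = 2.6849
V_final = 19.6 + 2.6849 = 22.2849
°P = 259 − 259/1.073 = 17.6207
cells = 1.05·22.2849·17.6207

412.3097 billion cells


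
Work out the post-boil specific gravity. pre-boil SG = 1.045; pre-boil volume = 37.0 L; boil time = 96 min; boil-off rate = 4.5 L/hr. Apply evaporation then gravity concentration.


V_post = V_pre − rate·(t/60);  SG_post = 1 + (SG_pre−1)·V_pre/V_post
V_post = 37.0 − 4.5·(96/60) = 29.8000
SG_post = 1 + (1.045 − 1)·37.0/29.8000

1.0559


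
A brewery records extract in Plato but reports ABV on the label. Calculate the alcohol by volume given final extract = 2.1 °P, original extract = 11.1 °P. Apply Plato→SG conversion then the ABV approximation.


SG = 259/(259 − P);  ABV = (OG − FG)·131.25
OG = 259/(259 − 11.1) = 1.0448
FG = 259/(259 − 2.1) = 1.0082
ABV = (1.0448 − 1.0082)·131.25

4.8040 % ABV


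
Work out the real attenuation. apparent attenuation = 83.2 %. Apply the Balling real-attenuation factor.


RA = AA · 0.8192
RA = 83.2 · 0.8192

68.1574 %


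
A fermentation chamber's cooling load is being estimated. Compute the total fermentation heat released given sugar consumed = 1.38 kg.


Q = m_sugar · 590 kJ/kg
Q = 1.38 · 590

814.2000 kJ


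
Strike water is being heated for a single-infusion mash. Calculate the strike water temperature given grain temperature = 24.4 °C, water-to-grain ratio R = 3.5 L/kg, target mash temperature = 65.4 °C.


T_strike = (0.41/R)·(T_mash − T_grain) + T_mash
T_strike = (0.41/3.5)·(65.4 − 24.4) + 65.4

70.2029 °C


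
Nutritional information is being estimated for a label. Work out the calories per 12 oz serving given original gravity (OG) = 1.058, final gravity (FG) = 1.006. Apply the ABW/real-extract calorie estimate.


ABW = (OG−FG)·131.25·0.79/FG;  °P = 259 − 259/SG (for OG→OE and FG→AE);  RE = 0.1808·OE + 0.8192·AE;  Cal = (6.9·ABW + 4·(RE−0.1))·FG·3.55
ABW = (1.058 − 1.006)·131.25·0.79/1.006 = 5.3596
OE = 259 − 259/1.058 = 14.1985 °P
AE = 259 − 259/1.006 = 1.5447 °P
RE = 0.1808·14.1985 + 0.8192·1.5447 = 3.8325 °P
Cal = (6.9·5.3596 + 4·(3.8325−0.1))·1.006·3.55

185.3909 kcal


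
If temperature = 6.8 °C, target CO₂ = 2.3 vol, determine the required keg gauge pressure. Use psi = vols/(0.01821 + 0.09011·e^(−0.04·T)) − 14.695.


psi = 2.3/(0.01821 + 0.09011·e^(−0.04·6.8)) − 14.695

11.7842 psi


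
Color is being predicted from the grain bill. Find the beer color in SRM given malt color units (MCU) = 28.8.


SRM = 1.4922 · MCU^0.6859
SRM = 1.4922 · 28.8^0.6859

14.9563 SRM


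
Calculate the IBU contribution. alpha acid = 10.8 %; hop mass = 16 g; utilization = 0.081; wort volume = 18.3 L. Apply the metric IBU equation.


IBU = (α/100)·mass·U·1000 / V
IBU = (10.8/100)·16·0.081·1000 / 18.3

7.6485 IBU


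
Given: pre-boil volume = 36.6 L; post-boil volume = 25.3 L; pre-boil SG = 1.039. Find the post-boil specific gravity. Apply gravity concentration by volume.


SG_post = 1 + (SG_pre − 1)·V_pre/V_post
pts_pre = (1.039 − 1)·1000 = 39.0000
pts_post = 39.0000·36.6/25.3 = 56.4190
SG_post = 1 + 56.4190/1000

1.0564


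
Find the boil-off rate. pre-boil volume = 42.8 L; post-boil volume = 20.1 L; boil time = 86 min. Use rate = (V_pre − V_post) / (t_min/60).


rate = (42.8 − 20.1) / (86/60)

15.8372 L/hr


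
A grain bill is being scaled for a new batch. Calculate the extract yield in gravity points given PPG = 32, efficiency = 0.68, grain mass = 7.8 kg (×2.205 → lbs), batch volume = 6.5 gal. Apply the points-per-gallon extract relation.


points = lbs × PPG × eff / vol
lbs = 7.8 × 2.205 = 17.1990
points = 17.1990 × 32 × 0.68 / 6.5

57.5770 points


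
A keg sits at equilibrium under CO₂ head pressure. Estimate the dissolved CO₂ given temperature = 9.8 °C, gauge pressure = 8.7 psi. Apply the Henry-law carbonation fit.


vols = (P + 14.695)·(0.01821 + 0.09011·e^(−0.04·T))
vols = (8.7 + 14.695)·(0.01821 + 0.09011·e^(−0.04·9.8))

1.8505 volumes


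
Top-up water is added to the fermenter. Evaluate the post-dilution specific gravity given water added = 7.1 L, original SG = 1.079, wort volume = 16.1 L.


SG_new = 1 + (SG_old − 1)·V_old/(V_old + V_water)
pts = (1.079 − 1)·1000·16.1/(16.1 + 7.1) = 54.8233
SG_new = 1 + 54.8233/1000

1.0548


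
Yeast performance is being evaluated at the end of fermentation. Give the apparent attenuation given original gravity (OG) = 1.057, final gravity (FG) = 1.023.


AA = (OG − FG)/(OG − 1) · 100
AA = (1.057 − 1.023)/(1.057 − 1) · 100

59.6491 %


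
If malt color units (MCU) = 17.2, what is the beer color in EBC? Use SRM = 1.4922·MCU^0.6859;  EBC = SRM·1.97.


SRM = 1.4922·17.2^0.6859 = 10.5021
EBC = 10.5021·1.97

20.6891 EBC


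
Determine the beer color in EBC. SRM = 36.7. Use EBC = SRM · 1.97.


EBC = 36.7 · 1.97

72.2990 EBC


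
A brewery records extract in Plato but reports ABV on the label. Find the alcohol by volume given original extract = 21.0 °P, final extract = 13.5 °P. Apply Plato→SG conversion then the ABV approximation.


SG = 259/(259 − P);  ABV = (OG − FG)·131.25
OG = 259/(259 − 21.0) = 1.0882
FG = 259/(259 − 13.5) = 1.0550
ABV = (1.0882 − 1.0550)·131.25

4.3635 % ABV


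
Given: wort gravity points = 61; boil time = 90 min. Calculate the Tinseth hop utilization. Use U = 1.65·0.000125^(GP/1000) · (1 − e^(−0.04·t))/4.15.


bigness = 1.65·0.000125^(61/1000) = 0.9537
boil_factor = (1 − e^(−0.04·90))/4.15 = 0.2344
U = 0.9537 · 0.2344

0.2235


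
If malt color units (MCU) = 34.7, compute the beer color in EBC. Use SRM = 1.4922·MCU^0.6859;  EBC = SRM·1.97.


SRM = 1.4922·34.7^0.6859 = 16.9957
EBC = 16.9957·1.97

33.4815 EBC


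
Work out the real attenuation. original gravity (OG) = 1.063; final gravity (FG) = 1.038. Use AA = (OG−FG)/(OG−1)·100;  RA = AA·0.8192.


AA = (1.063 − 1.038)/(1.063 − 1)·100 = 39.6825
RA = 39.6825·0.8192

32.5079 %


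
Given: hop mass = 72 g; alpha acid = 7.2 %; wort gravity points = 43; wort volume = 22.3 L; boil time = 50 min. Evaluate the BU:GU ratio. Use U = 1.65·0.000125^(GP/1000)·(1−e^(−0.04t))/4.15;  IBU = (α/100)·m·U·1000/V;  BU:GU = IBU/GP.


U = 1.65·0.000125^(43/1000)·(1−e^(−0.04·50))/4.15 = 0.2336
IBU = (7.2/100)·72·0.2336·1000/22.3 = 54.3014
BU:GU = 54.3014/43

1.2628


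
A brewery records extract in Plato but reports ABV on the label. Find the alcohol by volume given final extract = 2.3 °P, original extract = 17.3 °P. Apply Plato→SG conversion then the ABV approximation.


SG = 259/(259 − P);  ABV = (OG − FG)·131.25
OG = 259/(259 − 17.3) = 1.0716
FG = 259/(259 − 2.3) = 1.0090
ABV = (1.0716 − 1.0090)·131.25

8.2184 % ABV


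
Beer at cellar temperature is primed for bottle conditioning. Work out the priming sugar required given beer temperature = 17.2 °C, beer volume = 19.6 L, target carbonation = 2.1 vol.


residual = 14.695·(0.01821 + 0.09011·e^(−0.04·T));  sugar = (target − residual)·4.0·V
residual = 14.695·(0.01821 + 0.09011·e^(−0.04·17.2)) = 0.9331
sugar = (2.1 − 0.9331)·4.0·19.6

91.4853 g


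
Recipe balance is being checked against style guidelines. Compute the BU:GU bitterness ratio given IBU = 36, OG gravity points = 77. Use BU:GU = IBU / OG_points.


BU:GU = 36 / 77

0.4675


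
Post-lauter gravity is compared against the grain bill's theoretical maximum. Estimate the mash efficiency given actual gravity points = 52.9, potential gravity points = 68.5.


efficiency = actual / potential × 100
efficiency = 52.9 / 68.5 × 100

77.2263 %


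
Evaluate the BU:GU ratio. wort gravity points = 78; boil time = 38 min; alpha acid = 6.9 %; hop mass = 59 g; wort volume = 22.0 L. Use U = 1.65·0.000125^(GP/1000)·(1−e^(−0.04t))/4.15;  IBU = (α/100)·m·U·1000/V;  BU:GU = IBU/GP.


U = 1.65·0.000125^(78/1000)·(1−e^(−0.04·38))/4.15 = 0.1541
IBU = (6.9/100)·59·0.1541·1000/22.0 = 28.5157
BU:GU = 28.5157/78

0.3656


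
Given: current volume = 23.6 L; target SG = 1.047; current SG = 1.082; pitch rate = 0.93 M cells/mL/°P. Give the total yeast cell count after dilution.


V_w = V·((SG_c−1)/(SG_t−1)−1);  °P = 259 − 259/SG_t;  cells = rate·(V+V_w)·°P
V_w = 23.6·((1.082−1)/(1.047−1)−1) = 17.5745
V_final = 23.6 + 17.5745 = 41.1745
°P = 259 − 259/1.047 = 11.6266
cells = 0.93·41.1745·11.6266

445.2069 billion cells


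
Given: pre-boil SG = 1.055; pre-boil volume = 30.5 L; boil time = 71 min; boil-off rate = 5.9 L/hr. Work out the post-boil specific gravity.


V_post = V_pre − rate·(t/60);  SG_post = 1 + (SG_pre−1)·V_pre/V_post
V_post = 30.5 − 5.9·(71/60) = 23.5183
SG_post = 1 + (1.055 − 1)·30.5/23.5183

1.0713


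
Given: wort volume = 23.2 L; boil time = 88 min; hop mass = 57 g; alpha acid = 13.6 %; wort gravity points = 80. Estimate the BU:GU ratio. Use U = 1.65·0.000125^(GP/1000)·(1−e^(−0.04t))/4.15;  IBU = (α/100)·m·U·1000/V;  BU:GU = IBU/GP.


U = 1.65·0.000125^(80/1000)·(1−e^(−0.04·88))/4.15 = 0.1880
IBU = (13.6/100)·57·0.1880·1000/23.2 = 62.8153
BU:GU = 62.8153/80

0.7852


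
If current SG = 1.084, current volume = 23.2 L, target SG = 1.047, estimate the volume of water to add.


V_water = V·((SG_curr − 1)/(SG_target − 1) − 1)
V_water = 23.2·((1.084 − 1)/(1.047 − 1) − 1)

18.2638 L


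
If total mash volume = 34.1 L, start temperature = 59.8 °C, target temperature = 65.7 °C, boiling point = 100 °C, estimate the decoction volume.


V_dec = V_total·(T_target − T_start)/(T_boil − T_start)
V_dec = 34.1·(65.7 − 59.8)/(100 − 59.8)

5.0047 L


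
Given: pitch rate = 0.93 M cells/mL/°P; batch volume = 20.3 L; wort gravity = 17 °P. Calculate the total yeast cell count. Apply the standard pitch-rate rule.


cells (billions) = rate · V_L · °P
cells = 0.93 · 20.3 · 17

320.9430 billion cells


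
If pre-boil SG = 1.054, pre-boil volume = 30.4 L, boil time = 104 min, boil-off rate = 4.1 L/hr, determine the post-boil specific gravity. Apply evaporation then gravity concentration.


V_post = V_pre − rate·(t/60);  SG_post = 1 + (SG_pre−1)·V_pre/V_post
V_post = 30.4 − 4.1·(104/60) = 23.2933
SG_post = 1 + (1.054 − 1)·30.4/23.2933

1.0705


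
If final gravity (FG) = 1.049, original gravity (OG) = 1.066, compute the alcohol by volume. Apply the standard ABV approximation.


ABV = (OG − FG) · 131.25
ABV = (1.066 − 1.049) · 131.25

2.2313 % ABV


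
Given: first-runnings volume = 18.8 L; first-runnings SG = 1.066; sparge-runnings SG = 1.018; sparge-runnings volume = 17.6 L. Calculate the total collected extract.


total = Σ (SG_i − 1)·1000·V_i
first = (1.066 − 1)·1000·18.8 = 1240.8000
sparge = (1.018 − 1)·1000·17.6 = 316.8000
total = 1240.8000 + 316.8000

1557.6000 gravity·L


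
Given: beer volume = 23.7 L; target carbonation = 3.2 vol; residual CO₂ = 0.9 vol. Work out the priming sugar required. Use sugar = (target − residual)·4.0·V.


sugar = (3.2 − 0.9)·4.0·23.7

218.0400 g


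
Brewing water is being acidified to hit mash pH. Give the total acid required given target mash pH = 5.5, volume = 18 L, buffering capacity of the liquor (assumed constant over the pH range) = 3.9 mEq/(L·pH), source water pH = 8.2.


acid = buffering capacity · (pH_source − pH_target) · V
acid = 3.9 · (8.2 − 5.5) · 18

189.5400 mEq


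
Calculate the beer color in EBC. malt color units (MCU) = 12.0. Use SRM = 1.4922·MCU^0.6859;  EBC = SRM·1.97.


SRM = 1.4922·12.0^0.6859 = 8.2042
EBC = 8.2042·1.97

16.1623 EBC


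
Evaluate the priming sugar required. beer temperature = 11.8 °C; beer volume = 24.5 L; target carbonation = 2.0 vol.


residual = 14.695·(0.01821 + 0.09011·e^(−0.04·T));  sugar = (target − residual)·4.0·V
residual = 14.695·(0.01821 + 0.09011·e^(−0.04·11.8)) = 1.0935
sugar = (2.0 − 1.0935)·4.0·24.5

88.8322 g


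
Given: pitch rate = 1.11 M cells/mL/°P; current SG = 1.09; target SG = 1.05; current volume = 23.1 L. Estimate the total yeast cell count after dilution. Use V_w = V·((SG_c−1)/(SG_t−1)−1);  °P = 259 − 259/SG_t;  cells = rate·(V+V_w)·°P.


V_w = 23.1·((1.09−1)/(1.05−1)−1) = 18.4800
V_final = 23.1 + 18.4800 = 41.5800
°P = 259 − 259/1.05 = 12.3333
cells = 1.11·41.5800·12.3333

569.2302 billion cells


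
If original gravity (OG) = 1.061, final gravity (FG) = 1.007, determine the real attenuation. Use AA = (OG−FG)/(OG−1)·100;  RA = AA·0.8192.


AA = (1.061 − 1.007)/(1.061 − 1)·100 = 88.5246
RA = 88.5246·0.8192

72.5193 %


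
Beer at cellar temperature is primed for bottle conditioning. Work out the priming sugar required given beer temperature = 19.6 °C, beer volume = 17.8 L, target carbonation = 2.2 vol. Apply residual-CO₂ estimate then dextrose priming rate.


residual = 14.695·(0.01821 + 0.09011·e^(−0.04·T));  sugar = (target − residual)·4.0·V
residual = 14.695·(0.01821 + 0.09011·e^(−0.04·19.6)) = 0.8722
sugar = (2.2 − 0.8722)·4.0·17.8

94.5409 g


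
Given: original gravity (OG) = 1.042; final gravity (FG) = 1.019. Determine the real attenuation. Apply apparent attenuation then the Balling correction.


AA = (OG−FG)/(OG−1)·100;  RA = AA·0.8192
AA = (1.042 − 1.019)/(1.042 − 1)·100 = 54.7619
RA = 54.7619·0.8192

44.8610 %


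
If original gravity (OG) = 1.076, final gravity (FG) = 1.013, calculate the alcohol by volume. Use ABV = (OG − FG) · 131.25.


ABV = (1.076 − 1.013) · 131.25

8.2688 % ABV


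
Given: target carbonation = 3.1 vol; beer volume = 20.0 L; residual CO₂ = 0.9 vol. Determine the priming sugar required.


sugar = (target − residual)·4.0·V
sugar = (3.1 − 0.9)·4.0·20.0

176.0000 g


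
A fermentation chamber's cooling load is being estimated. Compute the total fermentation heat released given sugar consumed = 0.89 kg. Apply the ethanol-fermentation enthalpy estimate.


Q = m_sugar · 590 kJ/kg
Q = 0.89 · 590

525.1000 kJ


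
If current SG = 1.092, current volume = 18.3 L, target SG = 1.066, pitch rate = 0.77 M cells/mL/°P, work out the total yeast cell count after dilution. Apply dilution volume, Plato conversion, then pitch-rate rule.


V_w = V·((SG_c−1)/(SG_t−1)−1);  °P = 259 − 259/SG_t;  cells = rate·(V+V_w)·°P
V_w = 18.3·((1.092−1)/(1.066−1)−1) = 7.2091
V_final = 18.3 + 7.2091 = 25.5091
°P = 259 − 259/1.066 = 16.0356
cells = 0.77·25.5091·16.0356

314.9722 billion cells


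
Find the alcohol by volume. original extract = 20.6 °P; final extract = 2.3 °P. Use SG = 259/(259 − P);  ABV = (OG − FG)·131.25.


OG = 259/(259 − 20.6) = 1.0864
FG = 259/(259 − 2.3) = 1.0090
ABV = (1.0864 − 1.0090)·131.25

10.1652 % ABV


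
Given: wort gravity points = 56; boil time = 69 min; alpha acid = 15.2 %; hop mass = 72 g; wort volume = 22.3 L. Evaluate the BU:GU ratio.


U = 1.65·0.000125^(GP/1000)·(1−e^(−0.04t))/4.15;  IBU = (α/100)·m·U·1000/V;  BU:GU = IBU/GP
U = 1.65·0.000125^(56/1000)·(1−e^(−0.04·69))/4.15 = 0.2251
IBU = (15.2/100)·72·0.2251·1000/22.3 = 110.4939
BU:GU = 110.4939/56

1.9731


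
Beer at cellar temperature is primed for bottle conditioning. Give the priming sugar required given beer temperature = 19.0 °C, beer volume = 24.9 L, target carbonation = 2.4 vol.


residual = 14.695·(0.01821 + 0.09011·e^(−0.04·T));  sugar = (target − residual)·4.0·V
residual = 14.695·(0.01821 + 0.09011·e^(−0.04·19.0)) = 0.8869
sugar = (2.4 − 0.8869)·4.0·24.9

150.7083 g


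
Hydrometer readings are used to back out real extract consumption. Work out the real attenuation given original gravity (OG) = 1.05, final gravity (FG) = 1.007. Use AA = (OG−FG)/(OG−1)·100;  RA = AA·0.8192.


AA = (1.05 − 1.007)/(1.05 − 1)·100 = 86.0000
RA = 86.0000·0.8192

70.4512 %


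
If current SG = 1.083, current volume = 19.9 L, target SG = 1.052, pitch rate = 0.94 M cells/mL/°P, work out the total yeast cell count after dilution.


V_w = V·((SG_c−1)/(SG_t−1)−1);  °P = 259 − 259/SG_t;  cells = rate·(V+V_w)·°P
V_w = 19.9·((1.083−1)/(1.052−1)−1) = 11.8635
V_final = 19.9 + 11.8635 = 31.7635
°P = 259 − 259/1.052 = 12.8023
cells = 0.94·31.7635·12.8023

382.2461 billion cells


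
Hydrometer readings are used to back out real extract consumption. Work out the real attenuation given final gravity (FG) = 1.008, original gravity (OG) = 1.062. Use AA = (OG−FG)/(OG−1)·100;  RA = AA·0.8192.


AA = (1.062 − 1.008)/(1.062 − 1)·100 = 87.0968
RA = 87.0968·0.8192

71.3497 %


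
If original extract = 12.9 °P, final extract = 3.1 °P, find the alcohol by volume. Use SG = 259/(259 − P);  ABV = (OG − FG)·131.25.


OG = 259/(259 − 12.9) = 1.0524
FG = 259/(259 − 3.1) = 1.0121
ABV = (1.0524 − 1.0121)·131.25

5.2898 % ABV


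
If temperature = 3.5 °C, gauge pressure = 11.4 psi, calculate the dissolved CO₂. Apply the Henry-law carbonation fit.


vols = (P + 14.695)·(0.01821 + 0.09011·e^(−0.04·T))
vols = (11.4 + 14.695)·(0.01821 + 0.09011·e^(−0.04·3.5))

2.5194 volumes


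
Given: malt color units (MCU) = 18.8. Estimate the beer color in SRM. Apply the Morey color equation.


SRM = 1.4922 · MCU^0.6859
SRM = 1.4922 · 18.8^0.6859

11.1628 SRM


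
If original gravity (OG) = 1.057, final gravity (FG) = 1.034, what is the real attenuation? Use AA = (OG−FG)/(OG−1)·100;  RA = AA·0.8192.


AA = (1.057 − 1.034)/(1.057 − 1)·100 = 40.3509
RA = 40.3509·0.8192

33.0554 %


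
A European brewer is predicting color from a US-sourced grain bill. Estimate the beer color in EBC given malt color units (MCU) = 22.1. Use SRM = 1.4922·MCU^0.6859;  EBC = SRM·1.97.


SRM = 1.4922·22.1^0.6859 = 12.4723
EBC = 12.4723·1.97

24.5704 EBC


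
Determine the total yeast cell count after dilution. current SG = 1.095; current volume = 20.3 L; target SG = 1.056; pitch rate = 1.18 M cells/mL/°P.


V_w = V·((SG_c−1)/(SG_t−1)−1);  °P = 259 − 259/SG_t;  cells = rate·(V+V_w)·°P
V_w = 20.3·((1.095−1)/(1.056−1)−1) = 14.1375
V_final = 20.3 + 14.1375 = 34.4375
°P = 259 − 259/1.056 = 13.7348
cells = 1.18·34.4375·13.7348

558.1327 billion cells


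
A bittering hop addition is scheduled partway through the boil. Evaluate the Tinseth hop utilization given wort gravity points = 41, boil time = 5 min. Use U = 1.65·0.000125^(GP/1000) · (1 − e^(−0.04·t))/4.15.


bigness = 1.65·0.000125^(41/1000) = 1.1415
boil_factor = (1 − e^(−0.04·5))/4.15 = 0.0437
U = 1.1415 · 0.0437

0.0499


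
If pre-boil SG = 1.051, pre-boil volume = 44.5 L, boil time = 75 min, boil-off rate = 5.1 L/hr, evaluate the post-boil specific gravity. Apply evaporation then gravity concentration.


V_post = V_pre − rate·(t/60);  SG_post = 1 + (SG_pre−1)·V_pre/V_post
V_post = 44.5 − 5.1·(75/60) = 38.1250
SG_post = 1 + (1.051 − 1)·44.5/38.1250

1.0595


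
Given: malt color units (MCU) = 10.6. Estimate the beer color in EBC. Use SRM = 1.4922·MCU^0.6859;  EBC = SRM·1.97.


SRM = 1.4922·10.6^0.6859 = 7.5350
EBC = 7.5350·1.97

14.8440 EBC


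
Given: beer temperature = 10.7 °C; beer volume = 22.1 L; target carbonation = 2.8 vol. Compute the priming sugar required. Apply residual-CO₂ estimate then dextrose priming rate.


residual = 14.695·(0.01821 + 0.09011·e^(−0.04·T));  sugar = (target − residual)·4.0·V
residual = 14.695·(0.01821 + 0.09011·e^(−0.04·10.7)) = 1.1307
sugar = (2.8 − 1.1307)·4.0·22.1

147.5659 g


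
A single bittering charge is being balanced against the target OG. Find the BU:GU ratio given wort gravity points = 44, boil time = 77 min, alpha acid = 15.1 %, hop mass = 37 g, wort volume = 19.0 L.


U = 1.65·0.000125^(GP/1000)·(1−e^(−0.04t))/4.15;  IBU = (α/100)·m·U·1000/V;  BU:GU = IBU/GP
U = 1.65·0.000125^(44/1000)·(1−e^(−0.04·77))/4.15 = 0.2554
IBU = (15.1/100)·37·0.2554·1000/19.0 = 75.1090
BU:GU = 75.1090/44

1.7070


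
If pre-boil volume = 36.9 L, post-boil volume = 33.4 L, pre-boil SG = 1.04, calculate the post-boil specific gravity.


SG_post = 1 + (SG_pre − 1)·V_pre/V_post
pts_pre = (1.04 − 1)·1000 = 40.0000
pts_post = 40.0000·36.9/33.4 = 44.1916
SG_post = 1 + 44.1916/1000

1.0442


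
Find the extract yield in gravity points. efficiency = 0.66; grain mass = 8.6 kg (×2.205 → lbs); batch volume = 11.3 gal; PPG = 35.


points = lbs × PPG × eff / vol
lbs = 8.6 × 2.205 = 18.9630
points = 18.9630 × 35 × 0.66 / 11.3

38.7651 points


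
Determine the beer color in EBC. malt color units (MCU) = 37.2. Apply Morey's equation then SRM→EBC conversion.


SRM = 1.4922·MCU^0.6859;  EBC = SRM·1.97
SRM = 1.4922·37.2^0.6859 = 17.8264
EBC = 17.8264·1.97

35.1179 EBC


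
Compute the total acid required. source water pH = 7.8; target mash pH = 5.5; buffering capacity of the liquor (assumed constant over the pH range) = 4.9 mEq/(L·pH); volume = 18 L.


acid = buffering capacity · (pH_source − pH_target) · V
acid = 4.9 · (7.8 − 5.5) · 18

202.8600 mEq


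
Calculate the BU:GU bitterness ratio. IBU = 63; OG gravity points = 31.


BU:GU = IBU / OG_points
BU:GU = 63 / 31

2.0323


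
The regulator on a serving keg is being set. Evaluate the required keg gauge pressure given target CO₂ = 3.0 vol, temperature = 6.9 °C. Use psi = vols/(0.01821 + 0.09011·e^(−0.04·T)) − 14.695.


psi = 3.0/(0.01821 + 0.09011·e^(−0.04·6.9)) − 14.695

19.9524 psi


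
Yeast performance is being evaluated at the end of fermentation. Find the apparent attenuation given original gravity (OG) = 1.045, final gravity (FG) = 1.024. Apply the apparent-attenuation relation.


AA = (OG − FG)/(OG − 1) · 100
AA = (1.045 − 1.024)/(1.045 − 1) · 100

46.6667 %


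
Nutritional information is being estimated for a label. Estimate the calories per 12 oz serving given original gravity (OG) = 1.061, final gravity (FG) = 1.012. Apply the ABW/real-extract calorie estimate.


ABW = (OG−FG)·131.25·0.79/FG;  °P = 259 − 259/SG (for OG→OE and FG→AE);  RE = 0.1808·OE + 0.8192·AE;  Cal = (6.9·ABW + 4·(RE−0.1))·FG·3.55
ABW = (1.061 − 1.012)·131.25·0.79/1.012 = 5.0204
OE = 259 − 259/1.061 = 14.8907 °P
AE = 259 − 259/1.012 = 3.0711 °P
RE = 0.1808·14.8907 + 0.8192·3.0711 = 5.2081 °P
Cal = (6.9·5.0204 + 4·(5.2081−0.1))·1.012·3.55

197.8571 kcal


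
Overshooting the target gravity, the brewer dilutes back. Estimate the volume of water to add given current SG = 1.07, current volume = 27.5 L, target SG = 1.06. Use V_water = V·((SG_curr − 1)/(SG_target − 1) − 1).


V_water = 27.5·((1.07 − 1)/(1.06 − 1) − 1)

4.5833 L


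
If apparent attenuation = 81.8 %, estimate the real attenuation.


RA = AA · 0.8192
RA = 81.8 · 0.8192

67.0106 %


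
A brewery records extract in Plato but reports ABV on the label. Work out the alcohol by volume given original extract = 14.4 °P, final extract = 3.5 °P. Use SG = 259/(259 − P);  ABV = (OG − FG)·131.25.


OG = 259/(259 − 14.4) = 1.0589
FG = 259/(259 − 3.5) = 1.0137
ABV = (1.0589 − 1.0137)·131.25

5.9290 % ABV


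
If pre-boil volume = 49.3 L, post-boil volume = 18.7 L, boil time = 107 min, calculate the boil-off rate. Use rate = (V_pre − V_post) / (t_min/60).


rate = (49.3 − 18.7) / (107/60)

17.1589 L/hr


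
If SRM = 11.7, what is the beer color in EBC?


EBC = SRM · 1.97
EBC = 11.7 · 1.97

23.0490 EBC


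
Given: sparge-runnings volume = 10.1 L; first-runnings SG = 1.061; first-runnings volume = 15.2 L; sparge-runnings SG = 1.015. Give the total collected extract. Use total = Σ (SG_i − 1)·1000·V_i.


first = (1.061 − 1)·1000·15.2 = 927.2000
sparge = (1.015 − 1)·1000·10.1 = 151.5000
total = 927.2000 + 151.5000

1078.7000 gravity·L


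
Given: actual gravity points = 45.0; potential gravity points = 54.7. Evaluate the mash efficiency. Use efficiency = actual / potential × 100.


efficiency = 45.0 / 54.7 × 100

82.2669 %


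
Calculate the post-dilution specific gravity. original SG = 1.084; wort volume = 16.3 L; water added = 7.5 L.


SG_new = 1 + (SG_old − 1)·V_old/(V_old + V_water)
pts = (1.084 − 1)·1000·16.3/(16.3 + 7.5) = 57.5294
SG_new = 1 + 57.5294/1000

1.0575


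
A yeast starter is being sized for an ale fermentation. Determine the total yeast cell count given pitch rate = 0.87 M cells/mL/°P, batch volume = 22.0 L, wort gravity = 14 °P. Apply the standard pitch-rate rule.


cells (billions) = rate · V_L · °P
cells = 0.87 · 22.0 · 14

267.9600 billion cells


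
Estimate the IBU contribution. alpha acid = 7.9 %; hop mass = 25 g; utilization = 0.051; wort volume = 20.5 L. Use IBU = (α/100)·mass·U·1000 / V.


IBU = (7.9/100)·25·0.051·1000 / 20.5

4.9134 IBU


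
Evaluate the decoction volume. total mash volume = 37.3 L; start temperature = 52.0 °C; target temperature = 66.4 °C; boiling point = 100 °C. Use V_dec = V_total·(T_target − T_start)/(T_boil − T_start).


V_dec = 37.3·(66.4 − 52.0)/(100 − 52.0)

11.1900 L


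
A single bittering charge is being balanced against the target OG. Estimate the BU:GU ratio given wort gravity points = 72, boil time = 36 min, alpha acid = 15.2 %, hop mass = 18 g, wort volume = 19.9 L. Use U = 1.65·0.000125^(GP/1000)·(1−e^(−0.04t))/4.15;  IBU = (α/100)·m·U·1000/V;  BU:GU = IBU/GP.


U = 1.65·0.000125^(72/1000)·(1−e^(−0.04·36))/4.15 = 0.1588
IBU = (15.2/100)·18·0.1588·1000/19.9 = 21.8395
BU:GU = 21.8395/72

0.3033


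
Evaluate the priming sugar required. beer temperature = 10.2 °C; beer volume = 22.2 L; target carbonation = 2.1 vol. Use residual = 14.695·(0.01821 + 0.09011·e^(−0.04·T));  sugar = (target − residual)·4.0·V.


residual = 14.695·(0.01821 + 0.09011·e^(−0.04·10.2)) = 1.1481
sugar = (2.1 − 1.1481)·4.0·22.2

84.5253 g


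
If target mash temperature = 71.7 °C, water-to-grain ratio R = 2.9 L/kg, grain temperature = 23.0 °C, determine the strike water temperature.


T_strike = (0.41/R)·(T_mash − T_grain) + T_mash
T_strike = (0.41/2.9)·(71.7 − 23.0) + 71.7

78.5852 °C


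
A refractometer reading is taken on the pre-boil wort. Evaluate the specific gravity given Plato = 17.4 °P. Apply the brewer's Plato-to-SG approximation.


SG = 259/(259 − P)
SG = 259/(259 − 17.4)

1.0720


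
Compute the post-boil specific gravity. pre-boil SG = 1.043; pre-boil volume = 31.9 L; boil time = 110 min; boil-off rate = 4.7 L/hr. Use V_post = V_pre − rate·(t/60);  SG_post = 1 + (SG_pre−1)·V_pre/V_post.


V_post = 31.9 − 4.7·(110/60) = 23.2833
SG_post = 1 + (1.043 − 1)·31.9/23.2833

1.0589


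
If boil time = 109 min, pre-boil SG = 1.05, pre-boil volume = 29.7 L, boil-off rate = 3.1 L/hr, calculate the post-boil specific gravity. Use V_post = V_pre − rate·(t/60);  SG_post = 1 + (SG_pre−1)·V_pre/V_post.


V_post = 29.7 − 3.1·(109/60) = 24.0683
SG_post = 1 + (1.05 − 1)·29.7/24.0683

1.0617


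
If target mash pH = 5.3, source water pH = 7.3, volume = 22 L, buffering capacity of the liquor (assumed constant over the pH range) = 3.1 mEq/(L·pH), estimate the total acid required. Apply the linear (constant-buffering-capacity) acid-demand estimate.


acid = buffering capacity · (pH_source − pH_target) · V
acid = 3.1 · (7.3 − 5.3) · 22

136.4000 mEq


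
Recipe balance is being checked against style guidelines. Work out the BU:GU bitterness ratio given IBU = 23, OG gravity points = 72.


BU:GU = IBU / OG_points
BU:GU = 23 / 72

0.3194


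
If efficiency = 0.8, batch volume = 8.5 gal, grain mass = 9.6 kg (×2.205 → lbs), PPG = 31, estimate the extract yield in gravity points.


points = lbs × PPG × eff / vol
lbs = 9.6 × 2.205 = 21.1680
points = 21.1680 × 31 × 0.8 / 8.5

61.7608 points


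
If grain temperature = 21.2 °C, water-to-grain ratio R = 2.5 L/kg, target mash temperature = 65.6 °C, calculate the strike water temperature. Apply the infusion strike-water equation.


T_strike = (0.41/R)·(T_mash − T_grain) + T_mash
T_strike = (0.41/2.5)·(65.6 − 21.2) + 65.6

72.8816 °C


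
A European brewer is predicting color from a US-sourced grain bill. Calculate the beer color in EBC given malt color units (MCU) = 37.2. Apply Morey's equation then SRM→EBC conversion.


SRM = 1.4922·MCU^0.6859;  EBC = SRM·1.97
SRM = 1.4922·37.2^0.6859 = 17.8264
EBC = 17.8264·1.97

35.1179 EBC


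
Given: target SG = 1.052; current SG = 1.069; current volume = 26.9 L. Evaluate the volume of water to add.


V_water = V·((SG_curr − 1)/(SG_target − 1) − 1)
V_water = 26.9·((1.069 − 1)/(1.052 − 1) − 1)

8.7942 L


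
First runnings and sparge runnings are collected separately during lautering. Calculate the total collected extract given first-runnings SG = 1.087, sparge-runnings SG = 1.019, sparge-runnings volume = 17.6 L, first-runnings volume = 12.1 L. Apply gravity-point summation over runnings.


total = Σ (SG_i − 1)·1000·V_i
first = (1.087 − 1)·1000·12.1 = 1052.7000
sparge = (1.019 − 1)·1000·17.6 = 334.4000
total = 1052.7000 + 334.4000

1387.1000 gravity·L


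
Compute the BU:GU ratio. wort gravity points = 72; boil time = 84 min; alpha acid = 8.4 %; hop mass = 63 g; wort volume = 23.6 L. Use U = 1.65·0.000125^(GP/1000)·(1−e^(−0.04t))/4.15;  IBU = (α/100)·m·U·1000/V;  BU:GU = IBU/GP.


U = 1.65·0.000125^(72/1000)·(1−e^(−0.04·84))/4.15 = 0.2009
IBU = (8.4/100)·63·0.2009·1000/23.6 = 45.0576
BU:GU = 45.0576/72

0.6258


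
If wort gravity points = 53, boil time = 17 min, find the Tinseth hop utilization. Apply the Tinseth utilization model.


U = 1.65·0.000125^(GP/1000) · (1 − e^(−0.04·t))/4.15
bigness = 1.65·0.000125^(53/1000) = 1.0248
boil_factor = (1 − e^(−0.04·17))/4.15 = 0.1189
U = 1.0248 · 0.1189

0.1218


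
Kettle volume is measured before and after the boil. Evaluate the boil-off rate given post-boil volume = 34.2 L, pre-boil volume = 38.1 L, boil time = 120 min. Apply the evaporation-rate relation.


rate = (V_pre − V_post) / (t_min/60)
rate = (38.1 − 34.2) / (120/60)

1.9500 L/hr


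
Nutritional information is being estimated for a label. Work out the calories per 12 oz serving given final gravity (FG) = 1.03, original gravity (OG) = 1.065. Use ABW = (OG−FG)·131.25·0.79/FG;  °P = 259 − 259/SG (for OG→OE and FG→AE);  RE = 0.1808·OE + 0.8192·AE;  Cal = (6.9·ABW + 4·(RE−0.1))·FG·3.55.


ABW = (1.065 − 1.03)·131.25·0.79/1.03 = 3.5234
OE = 259 − 259/1.065 = 15.8075 °P
AE = 259 − 259/1.03 = 7.5437 °P
RE = 0.1808·15.8075 + 0.8192·7.5437 = 9.0378 °P
Cal = (6.9·3.5234 + 4·(9.0378−0.1))·1.03·3.55

219.6180 kcal


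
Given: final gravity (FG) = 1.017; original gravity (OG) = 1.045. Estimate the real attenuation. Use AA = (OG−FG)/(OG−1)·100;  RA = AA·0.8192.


AA = (1.045 − 1.017)/(1.045 − 1)·100 = 62.2222
RA = 62.2222·0.8192

50.9724 %


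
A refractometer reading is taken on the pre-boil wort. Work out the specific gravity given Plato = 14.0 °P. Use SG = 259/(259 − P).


SG = 259/(259 − 14.0)

1.0571


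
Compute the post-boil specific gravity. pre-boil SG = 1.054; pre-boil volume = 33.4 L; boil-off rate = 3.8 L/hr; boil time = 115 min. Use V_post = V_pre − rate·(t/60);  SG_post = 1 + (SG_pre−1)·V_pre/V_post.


V_post = 33.4 − 3.8·(115/60) = 26.1167
SG_post = 1 + (1.054 − 1)·33.4/26.1167

1.0691


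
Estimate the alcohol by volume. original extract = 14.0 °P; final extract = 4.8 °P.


SG = 259/(259 − P);  ABV = (OG − FG)·131.25
OG = 259/(259 − 14.0) = 1.0571
FG = 259/(259 − 4.8) = 1.0189
ABV = (1.0571 − 1.0189)·131.25

5.0216 % ABV


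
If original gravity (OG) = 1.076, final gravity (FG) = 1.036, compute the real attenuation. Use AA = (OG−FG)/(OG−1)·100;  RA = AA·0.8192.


AA = (1.076 − 1.036)/(1.076 − 1)·100 = 52.6316
RA = 52.6316·0.8192

43.1158 %


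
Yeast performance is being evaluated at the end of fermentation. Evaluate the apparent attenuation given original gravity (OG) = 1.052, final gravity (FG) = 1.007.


AA = (OG − FG)/(OG − 1) · 100
AA = (1.052 − 1.007)/(1.052 − 1) · 100

86.5385 %


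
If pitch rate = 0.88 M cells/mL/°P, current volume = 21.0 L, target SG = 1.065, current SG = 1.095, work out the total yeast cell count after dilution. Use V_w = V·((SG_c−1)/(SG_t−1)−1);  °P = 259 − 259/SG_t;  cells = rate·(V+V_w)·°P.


V_w = 21.0·((1.095−1)/(1.065−1)−1) = 9.6923
V_final = 21.0 + 9.6923 = 30.6923
°P = 259 − 259/1.065 = 15.8075
cells = 0.88·30.6923·15.8075

426.9487 billion cells


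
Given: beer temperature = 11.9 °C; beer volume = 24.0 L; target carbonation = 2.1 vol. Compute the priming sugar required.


residual = 14.695·(0.01821 + 0.09011·e^(−0.04·T));  sugar = (target − residual)·4.0·V
residual = 14.695·(0.01821 + 0.09011·e^(−0.04·11.9)) = 1.0903
sugar = (2.1 − 1.0903)·4.0·24.0

96.9358 g


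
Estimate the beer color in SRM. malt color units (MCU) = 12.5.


SRM = 1.4922 · MCU^0.6859
SRM = 1.4922 · 12.5^0.6859

8.4372 SRM


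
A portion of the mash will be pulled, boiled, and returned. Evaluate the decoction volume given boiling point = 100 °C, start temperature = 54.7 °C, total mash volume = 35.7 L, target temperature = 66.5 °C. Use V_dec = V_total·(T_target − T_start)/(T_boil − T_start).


V_dec = 35.7·(66.5 − 54.7)/(100 − 54.7)

9.2993 L


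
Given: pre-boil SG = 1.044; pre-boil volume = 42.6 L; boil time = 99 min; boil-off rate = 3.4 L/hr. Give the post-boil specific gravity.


V_post = V_pre − rate·(t/60);  SG_post = 1 + (SG_pre−1)·V_pre/V_post
V_post = 42.6 − 3.4·(99/60) = 36.9900
SG_post = 1 + (1.044 − 1)·42.6/36.9900

1.0507


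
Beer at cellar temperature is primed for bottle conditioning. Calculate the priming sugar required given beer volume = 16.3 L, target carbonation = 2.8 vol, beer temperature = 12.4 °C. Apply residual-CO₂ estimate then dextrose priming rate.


residual = 14.695·(0.01821 + 0.09011·e^(−0.04·T));  sugar = (target − residual)·4.0·V
residual = 14.695·(0.01821 + 0.09011·e^(−0.04·12.4)) = 1.0740
sugar = (2.8 − 1.0740)·4.0·16.3

112.5376 g


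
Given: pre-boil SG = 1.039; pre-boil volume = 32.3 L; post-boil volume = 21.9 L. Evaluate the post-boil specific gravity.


SG_post = 1 + (SG_pre − 1)·V_pre/V_post
pts_pre = (1.039 − 1)·1000 = 39.0000
pts_post = 39.0000·32.3/21.9 = 57.5205
SG_post = 1 + 57.5205/1000

1.0575


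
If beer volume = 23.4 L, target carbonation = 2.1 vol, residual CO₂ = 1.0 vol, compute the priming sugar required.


sugar = (target − residual)·4.0·V
sugar = (2.1 − 1.0)·4.0·23.4

102.9600 g


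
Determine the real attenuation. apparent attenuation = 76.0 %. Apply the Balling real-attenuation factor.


RA = AA · 0.8192
RA = 76.0 · 0.8192

62.2592 %


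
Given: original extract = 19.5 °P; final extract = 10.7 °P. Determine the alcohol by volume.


SG = 259/(259 − P);  ABV = (OG − FG)·131.25
OG = 259/(259 − 19.5) = 1.0814
FG = 259/(259 − 10.7) = 1.0431
ABV = (1.0814 − 1.0431)·131.25

5.0304 % ABV


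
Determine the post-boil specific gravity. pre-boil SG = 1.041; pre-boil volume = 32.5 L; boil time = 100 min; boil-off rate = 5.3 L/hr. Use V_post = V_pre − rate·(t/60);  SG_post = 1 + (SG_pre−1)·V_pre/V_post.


V_post = 32.5 − 5.3·(100/60) = 23.6667
SG_post = 1 + (1.041 − 1)·32.5/23.6667

1.0563


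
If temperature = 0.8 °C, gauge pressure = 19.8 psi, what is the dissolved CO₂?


vols = (P + 14.695)·(0.01821 + 0.09011·e^(−0.04·T))
vols = (19.8 + 14.695)·(0.01821 + 0.09011·e^(−0.04·0.8))

3.6386 volumes


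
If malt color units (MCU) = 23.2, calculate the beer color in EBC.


SRM = 1.4922·MCU^0.6859;  EBC = SRM·1.97
SRM = 1.4922·23.2^0.6859 = 12.8948
EBC = 12.8948·1.97

25.4028 EBC


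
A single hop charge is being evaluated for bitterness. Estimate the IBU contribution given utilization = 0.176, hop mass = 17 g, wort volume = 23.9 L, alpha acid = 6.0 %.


IBU = (α/100)·mass·U·1000 / V
IBU = (6.0/100)·17·0.176·1000 / 23.9

7.5113 IBU


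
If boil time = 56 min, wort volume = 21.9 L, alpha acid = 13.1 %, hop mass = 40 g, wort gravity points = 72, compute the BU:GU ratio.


U = 1.65·0.000125^(GP/1000)·(1−e^(−0.04t))/4.15;  IBU = (α/100)·m·U·1000/V;  BU:GU = IBU/GP
U = 1.65·0.000125^(72/1000)·(1−e^(−0.04·56))/4.15 = 0.1860
IBU = (13.1/100)·40·0.1860·1000/21.9 = 44.5057
BU:GU = 44.5057/72

0.6181


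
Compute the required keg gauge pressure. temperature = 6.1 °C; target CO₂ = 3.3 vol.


psi = vols/(0.01821 + 0.09011·e^(−0.04·T)) − 14.695
psi = 3.3/(0.01821 + 0.09011·e^(−0.04·6.1)) − 14.695

22.4629 psi


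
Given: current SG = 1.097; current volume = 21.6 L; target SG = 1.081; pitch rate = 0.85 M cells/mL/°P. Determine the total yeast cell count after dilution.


V_w = V·((SG_c−1)/(SG_t−1)−1);  °P = 259 − 259/SG_t;  cells = rate·(V+V_w)·°P
V_w = 21.6·((1.097−1)/(1.081−1)−1) = 4.2667
V_final = 21.6 + 4.2667 = 25.8667
°P = 259 − 259/1.081 = 19.4070
cells = 0.85·25.8667·19.4070

426.6959 billion cells
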